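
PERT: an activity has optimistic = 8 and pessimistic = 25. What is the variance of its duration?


σ² = ((p - o) / 6)² = (p - o)² / 36
= (25 - 8)² / 36
= 17² / 36
= 289 / 36
= 8.0278


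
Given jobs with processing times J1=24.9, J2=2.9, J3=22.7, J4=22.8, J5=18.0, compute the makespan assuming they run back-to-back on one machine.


Sequential makespan: sum all processing times
= 24.9 + 2.9 + 22.7 + 22.8 + 18.0
= 91.3 time units


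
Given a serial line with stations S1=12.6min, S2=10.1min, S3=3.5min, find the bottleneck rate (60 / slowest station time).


Bottleneck = longest station time
Station times: [12.6, 10.1, 3.5]
Max = 12.6 min
Rate = 60 / 12.6
= 4.76 units/hour (bottleneck: 12.6min)


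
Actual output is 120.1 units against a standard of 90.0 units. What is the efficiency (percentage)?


Efficiency = (actual / standard) × 100
= (120.1 / 90.0) × 100
= 133.4%


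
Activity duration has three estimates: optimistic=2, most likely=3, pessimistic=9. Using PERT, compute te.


te = (o + 4m + p) / 6
= (2 + 4×3 + 9) / 6
= (2 + 12 + 9) / 6
= 23 / 6
= 3.83


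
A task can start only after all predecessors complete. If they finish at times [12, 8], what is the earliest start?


ES = max of all predecessor completion times
Predecessors: [12, 8]
ES = max(12, 8)
= 12


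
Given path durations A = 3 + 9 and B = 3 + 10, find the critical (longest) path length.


Path A: 3 + 9 = 12
Path B: 3 + 10 = 13
Critical path = longest = max(12, 13)
= 13 (Path B)


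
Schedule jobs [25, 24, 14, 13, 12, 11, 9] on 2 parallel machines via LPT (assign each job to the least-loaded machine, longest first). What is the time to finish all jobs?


Jobs (LPT sorted): [25, 24, 14, 13, 12, 11, 9]
Machines: 2
  J=25 → Machine 1 (load: 0+25=25)
  J=24 → Machine 2 (load: 0+24=24)
  J=14 → Machine 2 (load: 24+14=38)
  J=13 → Machine 1 (load: 25+13=38)
  J=12 → Machine 1 (load: 38+12=50)
  J=11 → Machine 2 (load: 38+11=49)
  J=9 → Machine 2 (load: 49+9=58)
Machine loads: [50, 58]
Makespan = max = 58 time units


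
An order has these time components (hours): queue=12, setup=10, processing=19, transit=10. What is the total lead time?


Lead time = queue + setup + processing + transit
= 12 + 10 + 19 + 10
= 51 hours


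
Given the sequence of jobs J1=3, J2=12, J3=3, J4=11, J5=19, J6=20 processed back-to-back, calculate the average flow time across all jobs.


Completion times:
  J1: completes at 3
  J2: completes at 15
  J3: completes at 18
  J4: completes at 29
  J5: completes at 48
  J6: completes at 68
Sum = 181
Average = 181/6
= 30.17


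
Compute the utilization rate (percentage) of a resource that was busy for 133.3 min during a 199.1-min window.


Utilization = busy / total × 100
= 133.3 / 199.1 × 100
= 67.0%


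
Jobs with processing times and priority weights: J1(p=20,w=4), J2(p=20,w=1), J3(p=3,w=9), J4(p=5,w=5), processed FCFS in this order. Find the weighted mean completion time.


Completion times:
  J1: C=20, w×C=4×20=80
  J2: C=40, w×C=1×40=40
  J3: C=43, w×C=9×43=387
  J4: C=48, w×C=5×48=240
Sum w×C = 747
Sum w = 19
Weighted avg = 747/19
= 39.32


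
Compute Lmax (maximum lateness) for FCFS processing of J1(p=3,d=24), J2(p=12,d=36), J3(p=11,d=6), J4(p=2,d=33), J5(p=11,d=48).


Lateness per job (L = C - d):
  J1: C=3, d=24, L=-21
  J2: C=15, d=36, L=-21
  J3: C=26, d=6, L=20
  J4: C=28, d=33, L=-5
  J5: C=39, d=48, L=-9
Lmax = max(-21, -21, 20, -5, -9)
= 20


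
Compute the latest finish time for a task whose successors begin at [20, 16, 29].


LF = min of all successor start times
Successors start at: [20, 16, 29]
LF = min(20, 16, 29)
= 16


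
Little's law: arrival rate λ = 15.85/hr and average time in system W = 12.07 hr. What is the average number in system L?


Little's law: L = λ × W
= 15.85 × 12.07
= 191.31


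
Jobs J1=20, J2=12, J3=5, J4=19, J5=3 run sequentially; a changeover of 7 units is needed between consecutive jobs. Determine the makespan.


Makespan = Σ processing + (n-1) × setup
= (20 + 12 + 5 + 19 + 3) + (5-1)×7
= 59 + 28
= 87 time units


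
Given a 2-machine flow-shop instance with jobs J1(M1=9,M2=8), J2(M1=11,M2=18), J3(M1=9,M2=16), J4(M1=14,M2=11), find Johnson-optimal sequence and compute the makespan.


Johnson's rule:
Group 1 (M1≤M2, sort by M1): ['J3', 'J2']
Group 2 (M1>M2, sort desc M2): ['J4', 'J1']
Sequence: J3 → J2 → J4 → J1
Makespan calculation:
  J3: M1 done=9, M2 done=25
  J2: M1 done=20, M2 done=43
  J4: M1 done=34, M2 done=54
  J1: M1 done=43, M2 done=62
= Sequence: J3 → J2 → J4 → J1, Makespan: 62


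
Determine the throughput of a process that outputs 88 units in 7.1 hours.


Throughput = units / time
= 88 / 7.1
= 12.4 units/hour


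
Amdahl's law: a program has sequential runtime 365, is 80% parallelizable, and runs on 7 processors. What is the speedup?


Amdahl's law: T_p = T × ((1-p) + p/N)
= 365 × ((1-0.8) + 0.8/7)
= 365 × (0.20 + 0.1143)
= 365 × 0.3143
= 114.71
Speedup = 365/114.71
= 3.18×


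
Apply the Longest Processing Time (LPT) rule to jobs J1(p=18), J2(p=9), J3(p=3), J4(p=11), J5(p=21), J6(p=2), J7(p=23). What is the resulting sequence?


LPT: sort by longest processing time first
  J7: p=23
  J5: p=21
  J1: p=18
  J4: p=11
  J2: p=9
  J3: p=3
  J6: p=2
Order: J7 → J5 → J1 → J4 → J2 → J3 → J6


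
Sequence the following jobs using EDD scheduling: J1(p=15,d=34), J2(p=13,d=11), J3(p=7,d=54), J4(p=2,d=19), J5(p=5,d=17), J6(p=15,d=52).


EDD: sort by earliest due date
  J2: d=11, p=13
  J5: d=17, p=5
  J4: d=19, p=2
  J1: d=34, p=15
  J6: d=52, p=15
  J3: d=54, p=7
Order: J2 → J5 → J4 → J1 → J6 → J3


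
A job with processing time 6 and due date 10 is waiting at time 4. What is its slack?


Slack = due - current_time - processing
= 10 - 4 - 6
= 0


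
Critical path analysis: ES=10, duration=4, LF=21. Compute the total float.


EF = ES + duration = 10 + 4 = 14
LS = LF - duration = 21 - 4 = 17
Total Float = LF - EF = 21 - 14
(or LS - ES = 17 - 10)
= 7


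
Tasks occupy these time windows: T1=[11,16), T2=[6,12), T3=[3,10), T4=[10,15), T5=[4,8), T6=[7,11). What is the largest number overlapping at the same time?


Check each time point for overlaps:
  t=7: 4 tasks active (T2, T3, T5, T6)
Max concurrent = 4


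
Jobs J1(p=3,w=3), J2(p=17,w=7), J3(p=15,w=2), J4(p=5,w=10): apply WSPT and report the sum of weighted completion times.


WSPT order (by p/w): J4 → J1 → J2 → J3
  J4: C=5, w·C=10×5=50
  J1: C=8, w·C=3×8=24
  J2: C=25, w·C=7×25=175
  J3: C=40, w·C=2×40=80
Σ w·C = 329
= 329


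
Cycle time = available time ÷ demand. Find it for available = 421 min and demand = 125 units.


Cycle time = available time / demand
= 421 / 125
= 3.37 min/unit


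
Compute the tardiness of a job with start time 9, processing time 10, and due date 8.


Completion = start + processing = 9 + 10 = 19
Tardiness = max(0, C - d) = max(0, 19 - 8)
= max(0, 11)
= 11


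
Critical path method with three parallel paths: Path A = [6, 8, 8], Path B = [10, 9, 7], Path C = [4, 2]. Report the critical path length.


Path A: 6 + 8 + 8 = 22
Path B: 10 + 9 + 7 = 26
Path C: 4 + 2 = 6
Critical path = longest = max(22, 26, 6)
= 26 (Path B)


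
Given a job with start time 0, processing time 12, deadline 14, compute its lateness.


Completion = 0 + 12 = 12
Lateness = C - d = 12 - 14
= -2


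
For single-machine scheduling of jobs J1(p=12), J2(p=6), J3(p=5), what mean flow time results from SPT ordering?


SPT order: J3 → J2 → J1
Completion times:
  J3: C=5
  J2: C=11
  J1: C=23
Sum = 39, n = 3
Mean flow = 39/3
= 13.00


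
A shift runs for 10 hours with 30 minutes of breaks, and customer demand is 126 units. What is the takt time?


Available = 10×60 - 30 = 570 min
Takt time = 570 / 126
= 4.52 min/unit


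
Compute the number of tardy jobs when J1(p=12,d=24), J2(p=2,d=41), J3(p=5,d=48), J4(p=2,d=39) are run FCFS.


Completion vs due date:
  J1: C=12, d=24 → on time
  J2: C=14, d=41 → on time
  J3: C=19, d=48 → on time
  J4: C=21, d=39 → on time
Tardy jobs: none
Count = 0


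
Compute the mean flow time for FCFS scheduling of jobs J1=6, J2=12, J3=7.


Completion times:
  J1: completes at 6
  J2: completes at 18
  J3: completes at 25
Sum = 49
Average = 49/3
= 16.33


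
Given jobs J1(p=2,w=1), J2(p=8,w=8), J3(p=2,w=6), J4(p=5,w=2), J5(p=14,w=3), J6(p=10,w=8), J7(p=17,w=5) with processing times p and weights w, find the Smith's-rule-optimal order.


WSPT (Smith's rule): sort by p/w ascending
  J3: p/w = 2/6 = 0.333
  J2: p/w = 8/8 = 1.000
  J6: p/w = 10/8 = 1.250
  J1: p/w = 2/1 = 2.000
  J4: p/w = 5/2 = 2.500
  J7: p/w = 17/5 = 3.400
  J5: p/w = 14/3 = 4.667
Order: J3 → J2 → J6 → J1 → J4 → J7 → J5


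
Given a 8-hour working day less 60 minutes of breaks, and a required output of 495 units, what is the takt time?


Available = 8×60 - 60 = 420 min
Takt time = 420 / 495
= 0.85 min/unit


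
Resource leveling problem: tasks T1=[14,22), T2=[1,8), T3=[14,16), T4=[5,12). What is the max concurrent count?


Check each time point for overlaps:
  t=5: 2 tasks active (T2, T4)
Max concurrent = 2


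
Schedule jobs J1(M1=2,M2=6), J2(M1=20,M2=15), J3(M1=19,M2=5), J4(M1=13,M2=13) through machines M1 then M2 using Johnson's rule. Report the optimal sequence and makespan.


Johnson's rule:
Group 1 (M1≤M2, sort by M1): ['J1', 'J4']
Group 2 (M1>M2, sort desc M2): ['J2', 'J3']
Sequence: J1 → J4 → J2 → J3
Makespan calculation:
  J1: M1 done=2, M2 done=8
  J4: M1 done=15, M2 done=28
  J2: M1 done=35, M2 done=50
  J3: M1 done=54, M2 done=59
= Sequence: J1 → J4 → J2 → J3, Makespan: 59


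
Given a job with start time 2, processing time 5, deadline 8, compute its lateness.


Completion = 2 + 5 = 7
Lateness = C - d = 7 - 8
= -1


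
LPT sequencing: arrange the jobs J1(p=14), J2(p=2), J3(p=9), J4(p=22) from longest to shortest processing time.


LPT: sort by longest processing time first
  J4: p=22
  J1: p=14
  J3: p=9
  J2: p=2
Order: J4 → J1 → J3 → J2


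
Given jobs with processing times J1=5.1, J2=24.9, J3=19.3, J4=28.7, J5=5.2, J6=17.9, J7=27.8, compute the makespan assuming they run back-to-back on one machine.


Sequential makespan: sum all processing times
= 5.1 + 24.9 + 19.3 + 28.7 + 5.2 + 17.9 + 27.8
= 128.9 time units


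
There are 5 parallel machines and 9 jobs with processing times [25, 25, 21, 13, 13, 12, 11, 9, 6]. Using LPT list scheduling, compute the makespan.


Jobs (LPT sorted): [25, 25, 21, 13, 13, 12, 11, 9, 6]
Machines: 5
  J=25 → Machine 1 (load: 0+25=25)
  J=25 → Machine 2 (load: 0+25=25)
  J=21 → Machine 3 (load: 0+21=21)
  J=13 → Machine 4 (load: 0+13=13)
  J=13 → Machine 5 (load: 0+13=13)
  J=12 → Machine 4 (load: 13+12=25)
  J=11 → Machine 5 (load: 13+11=24)
  J=9 → Machine 3 (load: 21+9=30)
  J=6 → Machine 5 (load: 24+6=30)
Machine loads: [25, 25, 30, 25, 30]
Makespan = max = 30 time units


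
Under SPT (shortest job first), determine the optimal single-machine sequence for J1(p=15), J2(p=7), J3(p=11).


SPT: sort by shortest processing time
  J2: p=7
  J3: p=11
  J1: p=15
Order: J2 → J3 → J1


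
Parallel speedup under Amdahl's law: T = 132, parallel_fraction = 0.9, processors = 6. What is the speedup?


Amdahl's law: T_p = T × ((1-p) + p/N)
= 132 × ((1-0.9) + 0.9/6)
= 132 × (0.10 + 0.1500)
= 132 × 0.2500
= 33.00
Speedup = 132/33.00
= 4.00×


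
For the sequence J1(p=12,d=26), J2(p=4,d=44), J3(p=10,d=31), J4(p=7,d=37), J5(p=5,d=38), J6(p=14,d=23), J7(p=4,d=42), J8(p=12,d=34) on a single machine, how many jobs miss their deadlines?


Completion vs due date:
  J1: C=12, d=26 → on time
  J2: C=16, d=44 → on time
  J3: C=26, d=31 → on time
  J4: C=33, d=37 → on time
  J5: C=38, d=38 → on time
  J6: C=52, d=23 → TARDY
  J7: C=56, d=42 → TARDY
  J8: C=68, d=34 → TARDY
Tardy jobs: J6, J7, J8
Count = 3


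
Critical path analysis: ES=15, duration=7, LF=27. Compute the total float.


EF = ES + duration = 15 + 7 = 22
LS = LF - duration = 27 - 7 = 20
Total Float = LF - EF = 27 - 22
(or LS - ES = 20 - 15)
= 5


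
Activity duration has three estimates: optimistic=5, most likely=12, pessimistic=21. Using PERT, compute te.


te = (o + 4m + p) / 6
= (5 + 4×12 + 21) / 6
= (5 + 48 + 21) / 6
= 74 / 6
= 12.33


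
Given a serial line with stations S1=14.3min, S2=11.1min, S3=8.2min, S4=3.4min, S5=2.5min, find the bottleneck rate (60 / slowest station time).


Bottleneck = longest station time
Station times: [14.3, 11.1, 8.2, 3.4, 2.5]
Max = 14.3 min
Rate = 60 / 14.3
= 4.20 units/hour (bottleneck: 14.3min)


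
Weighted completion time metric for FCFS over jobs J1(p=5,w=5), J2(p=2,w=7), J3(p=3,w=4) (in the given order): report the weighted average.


Completion times:
  J1: C=5, w×C=5×5=25
  J2: C=7, w×C=7×7=49
  J3: C=10, w×C=4×10=40
Sum w×C = 114
Sum w = 16
Weighted avg = 114/16
= 7.12


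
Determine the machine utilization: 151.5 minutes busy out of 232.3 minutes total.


Utilization = busy / total × 100
= 151.5 / 232.3 × 100
= 65.2%


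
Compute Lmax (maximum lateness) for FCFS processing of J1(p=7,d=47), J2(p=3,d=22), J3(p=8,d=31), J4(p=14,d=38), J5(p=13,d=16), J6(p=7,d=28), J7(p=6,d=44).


Lateness per job (L = C - d):
  J1: C=7, d=47, L=-40
  J2: C=10, d=22, L=-12
  J3: C=18, d=31, L=-13
  J4: C=32, d=38, L=-6
  J5: C=45, d=16, L=29
  J6: C=52, d=28, L=24
  J7: C=58, d=44, L=14
Lmax = max(-40, -12, -13, -6, 29, 24, 14)
= 29


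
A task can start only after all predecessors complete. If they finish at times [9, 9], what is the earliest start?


ES = max of all predecessor completion times
Predecessors: [9, 9]
ES = max(9, 9)
= 9


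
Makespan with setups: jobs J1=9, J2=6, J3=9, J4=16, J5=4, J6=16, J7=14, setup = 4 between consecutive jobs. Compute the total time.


Makespan = Σ processing + (n-1) × setup
= (9 + 6 + 9 + 16 + 4 + 16 + 14) + (7-1)×4
= 74 + 24
= 98 time units


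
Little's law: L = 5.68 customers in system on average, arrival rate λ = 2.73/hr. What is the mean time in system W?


Little's law: L = λW → W = L / λ
= 5.68 / 2.73
= 2.08 hours


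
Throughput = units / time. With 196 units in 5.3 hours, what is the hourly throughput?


Throughput = units / time
= 196 / 5.3
= 37.0 units/hour


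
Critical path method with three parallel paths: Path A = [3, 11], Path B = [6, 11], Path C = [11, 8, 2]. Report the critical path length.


Path A: 3 + 11 = 14
Path B: 6 + 11 = 17
Path C: 11 + 8 + 2 = 21
Critical path = longest = max(14, 17, 21)
= 21 (Path C)


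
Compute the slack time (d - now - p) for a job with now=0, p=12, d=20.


Slack = due - current_time - processing
= 20 - 0 - 12
= 8


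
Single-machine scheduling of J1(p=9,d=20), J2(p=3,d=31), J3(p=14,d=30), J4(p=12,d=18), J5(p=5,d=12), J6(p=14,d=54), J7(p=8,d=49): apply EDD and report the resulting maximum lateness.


EDD order: J5 → J4 → J1 → J3 → J2 → J7 → J6
Completion and lateness:
  J5: C=5, d=12, L=5-12=-7
  J4: C=17, d=18, L=17-18=-1
  J1: C=26, d=20, L=26-20=6
  J3: C=40, d=30, L=40-30=10
  J2: C=43, d=31, L=43-31=12
  J7: C=51, d=49, L=51-49=2
  J6: C=65, d=54, L=65-54=11
Lmax = max(-7, -1, 6, 10, 12, 2, 11)
= 12


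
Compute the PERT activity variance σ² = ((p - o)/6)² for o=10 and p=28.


σ² = ((p - o) / 6)² = (p - o)² / 36
= (28 - 10)² / 36
= 18² / 36
= 324 / 36
= 9.0000


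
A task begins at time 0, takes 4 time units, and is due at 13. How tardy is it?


Completion = start + processing = 0 + 4 = 4
Tardiness = max(0, C - d) = max(0, 4 - 13)
= max(0, -9)
= 0


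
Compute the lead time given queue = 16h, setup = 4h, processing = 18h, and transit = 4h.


Lead time = queue + setup + processing + transit
= 16 + 4 + 18 + 4
= 42 hours


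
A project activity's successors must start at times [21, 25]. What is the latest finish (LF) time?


LF = min of all successor start times
Successors start at: [21, 25]
LF = min(21, 25)
= 21


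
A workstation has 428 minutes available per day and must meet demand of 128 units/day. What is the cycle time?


Cycle time = available time / demand
= 428 / 128
= 3.34 min/unit


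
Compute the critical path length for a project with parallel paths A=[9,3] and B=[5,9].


Path A: 9 + 3 = 12
Path B: 5 + 9 = 14
Critical path = longest = max(12, 14)
= 14 (Path B)


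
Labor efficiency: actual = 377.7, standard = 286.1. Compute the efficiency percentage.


Efficiency = (actual / standard) × 100
= (377.7 / 286.1) × 100
= 132.0%


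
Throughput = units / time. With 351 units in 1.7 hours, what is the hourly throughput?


Throughput = units / time
= 351 / 1.7
= 206.5 units/hour


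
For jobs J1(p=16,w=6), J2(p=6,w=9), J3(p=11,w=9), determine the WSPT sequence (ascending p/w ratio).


WSPT (Smith's rule): sort by p/w ascending
  J2: p/w = 6/9 = 0.667
  J3: p/w = 11/9 = 1.222
  J1: p/w = 16/6 = 2.667
Order: J2 → J3 → J1


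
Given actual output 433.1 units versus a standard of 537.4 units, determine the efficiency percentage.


Efficiency = (actual / standard) × 100
= (433.1 / 537.4) × 100
= 80.6%


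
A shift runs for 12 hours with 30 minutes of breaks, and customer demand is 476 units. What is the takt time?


Available = 12×60 - 30 = 690 min
Takt time = 690 / 476
= 1.45 min/unit


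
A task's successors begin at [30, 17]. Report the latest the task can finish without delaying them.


LF = min of all successor start times
Successors start at: [30, 17]
LF = min(30, 17)
= 17


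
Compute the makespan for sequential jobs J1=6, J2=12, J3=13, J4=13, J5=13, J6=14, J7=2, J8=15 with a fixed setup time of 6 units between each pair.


Makespan = Σ processing + (n-1) × setup
= (6 + 12 + 13 + 13 + 13 + 14 + 2 + 15) + (8-1)×6
= 88 + 42
= 130 time units


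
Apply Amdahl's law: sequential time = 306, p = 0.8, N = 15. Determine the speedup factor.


Amdahl's law: T_p = T × ((1-p) + p/N)
= 306 × ((1-0.8) + 0.8/15)
= 306 × (0.20 + 0.0533)
= 306 × 0.2533
= 77.52
Speedup = 306/77.52
= 3.95×


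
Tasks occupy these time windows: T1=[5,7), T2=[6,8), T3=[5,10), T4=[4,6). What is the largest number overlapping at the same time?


Check each time point for overlaps:
  t=5: 3 tasks active (T1, T3, T4)
Max concurrent = 3


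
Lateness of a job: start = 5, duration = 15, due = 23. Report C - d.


Completion = 5 + 15 = 20
Lateness = C - d = 20 - 23
= -3


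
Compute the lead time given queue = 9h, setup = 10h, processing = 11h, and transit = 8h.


Lead time = queue + setup + processing + transit
= 9 + 10 + 11 + 8
= 38 hours


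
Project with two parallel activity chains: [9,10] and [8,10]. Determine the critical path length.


Path A: 9 + 10 = 19
Path B: 8 + 10 = 18
Critical path = longest = max(19, 18)
= 19 (Path A)


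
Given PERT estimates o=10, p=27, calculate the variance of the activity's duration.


σ² = ((p - o) / 6)² = (p - o)² / 36
= (27 - 10)² / 36
= 17² / 36
= 289 / 36
= 8.0278


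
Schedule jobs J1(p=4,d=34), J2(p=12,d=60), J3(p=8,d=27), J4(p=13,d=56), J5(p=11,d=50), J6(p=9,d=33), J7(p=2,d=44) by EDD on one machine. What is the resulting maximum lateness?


EDD order: J3 → J6 → J1 → J7 → J5 → J4 → J2
Completion and lateness:
  J3: C=8, d=27, L=8-27=-19
  J6: C=17, d=33, L=17-33=-16
  J1: C=21, d=34, L=21-34=-13
  J7: C=23, d=44, L=23-44=-21
  J5: C=34, d=50, L=34-50=-16
  J4: C=47, d=56, L=47-56=-9
  J2: C=59, d=60, L=59-60=-1
Lmax = max(-19, -16, -13, -21, -16, -9, -1)
= -1


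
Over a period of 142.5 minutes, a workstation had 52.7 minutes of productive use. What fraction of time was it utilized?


Utilization = busy / total × 100
= 52.7 / 142.5 × 100
= 37.0%


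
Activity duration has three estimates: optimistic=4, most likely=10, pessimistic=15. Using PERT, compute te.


te = (o + 4m + p) / 6
= (4 + 4×10 + 15) / 6
= (4 + 40 + 15) / 6
= 59 / 6
= 9.83


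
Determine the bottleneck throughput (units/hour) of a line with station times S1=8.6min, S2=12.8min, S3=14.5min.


Bottleneck = longest station time
Station times: [8.6, 12.8, 14.5]
Max = 14.5 min
Rate = 60 / 14.5
= 4.14 units/hour (bottleneck: 14.5min)


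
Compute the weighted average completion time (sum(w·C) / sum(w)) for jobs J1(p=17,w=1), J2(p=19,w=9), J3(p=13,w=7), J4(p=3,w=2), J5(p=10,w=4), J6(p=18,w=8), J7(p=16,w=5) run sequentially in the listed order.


Completion times:
  J1: C=17, w×C=1×17=17
  J2: C=36, w×C=9×36=324
  J3: C=49, w×C=7×49=343
  J4: C=52, w×C=2×52=104
  J5: C=62, w×C=4×62=248
  J6: C=80, w×C=8×80=640
  J7: C=96, w×C=5×96=480
Sum w×C = 2156
Sum w = 36
Weighted avg = 2156/36
= 59.89


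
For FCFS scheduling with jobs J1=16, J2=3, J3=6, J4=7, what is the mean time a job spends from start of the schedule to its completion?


Completion times:
  J1: completes at 16
  J2: completes at 19
  J3: completes at 25
  J4: completes at 32
Sum = 92
Average = 92/4
= 23.00


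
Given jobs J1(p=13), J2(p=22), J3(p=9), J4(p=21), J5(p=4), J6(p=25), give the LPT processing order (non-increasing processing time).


LPT: sort by longest processing time first
  J6: p=25
  J2: p=22
  J4: p=21
  J1: p=13
  J3: p=9
  J5: p=4
Order: J6 → J2 → J4 → J1 → J3 → J5


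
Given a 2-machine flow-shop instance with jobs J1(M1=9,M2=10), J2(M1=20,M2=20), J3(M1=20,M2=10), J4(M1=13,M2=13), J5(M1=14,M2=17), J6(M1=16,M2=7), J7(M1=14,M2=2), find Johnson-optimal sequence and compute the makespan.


Johnson's rule:
Group 1 (M1≤M2, sort by M1): ['J1', 'J4', 'J5', 'J2']
Group 2 (M1>M2, sort desc M2): ['J3', 'J6', 'J7']
Sequence: J1 → J4 → J5 → J2 → J3 → J6 → J7
Makespan calculation:
  J1: M1 done=9, M2 done=19
  J4: M1 done=22, M2 done=35
  J5: M1 done=36, M2 done=53
  J2: M1 done=56, M2 done=76
  J3: M1 done=76, M2 done=86
  J6: M1 done=92, M2 done=99
  J7: M1 done=106, M2 done=108
= Sequence: J1 → J4 → J5 → J2 → J3 → J6 → J7, Makespan: 108


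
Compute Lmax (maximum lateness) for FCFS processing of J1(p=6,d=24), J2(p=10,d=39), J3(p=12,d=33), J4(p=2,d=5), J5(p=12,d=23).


Lateness per job (L = C - d):
  J1: C=6, d=24, L=-18
  J2: C=16, d=39, L=-23
  J3: C=28, d=33, L=-5
  J4: C=30, d=5, L=25
  J5: C=42, d=23, L=19
Lmax = max(-18, -23, -5, 25, 19)
= 25


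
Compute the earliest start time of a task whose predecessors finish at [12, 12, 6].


ES = max of all predecessor completion times
Predecessors: [12, 12, 6]
ES = max(12, 12, 6)
= 12


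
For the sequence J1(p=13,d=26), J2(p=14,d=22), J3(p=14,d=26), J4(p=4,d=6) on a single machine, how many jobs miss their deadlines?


Completion vs due date:
  J1: C=13, d=26 → on time
  J2: C=27, d=22 → TARDY
  J3: C=41, d=26 → TARDY
  J4: C=45, d=6 → TARDY
Tardy jobs: J2, J3, J4
Count = 3


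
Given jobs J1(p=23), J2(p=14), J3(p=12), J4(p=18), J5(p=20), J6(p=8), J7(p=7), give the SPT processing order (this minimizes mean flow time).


SPT: sort by shortest processing time
  J7: p=7
  J6: p=8
  J3: p=12
  J2: p=14
  J4: p=18
  J5: p=20
  J1: p=23
Order: J7 → J6 → J3 → J2 → J4 → J5 → J1


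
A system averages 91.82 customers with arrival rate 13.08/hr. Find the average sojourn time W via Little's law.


Little's law: L = λW → W = L / λ
= 91.82 / 13.08
= 7.02 hours


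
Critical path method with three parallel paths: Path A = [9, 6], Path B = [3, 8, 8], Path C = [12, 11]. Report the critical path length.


Path A: 9 + 6 = 15
Path B: 3 + 8 + 8 = 19
Path C: 12 + 11 = 23
Critical path = longest = max(15, 19, 23)
= 23 (Path C)


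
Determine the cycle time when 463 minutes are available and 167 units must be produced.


Cycle time = available time / demand
= 463 / 167
= 2.77 min/unit


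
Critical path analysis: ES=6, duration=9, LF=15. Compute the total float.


EF = ES + duration = 6 + 9 = 15
LS = LF - duration = 15 - 9 = 6
Total Float = LF - EF = 15 - 15
(or LS - ES = 6 - 6)
= 0


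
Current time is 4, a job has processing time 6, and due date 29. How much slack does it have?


Slack = due - current_time - processing
= 29 - 4 - 6
= 19


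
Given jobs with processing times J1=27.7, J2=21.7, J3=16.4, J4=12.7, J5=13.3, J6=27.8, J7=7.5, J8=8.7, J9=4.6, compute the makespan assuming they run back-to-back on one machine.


Sequential makespan: sum all processing times
= 27.7 + 21.7 + 16.4 + 12.7 + 13.3 + 27.8 + 7.5 + 8.7 + 4.6
= 140.4 time units


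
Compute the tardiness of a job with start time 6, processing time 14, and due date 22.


Completion = start + processing = 6 + 14 = 20
Tardiness = max(0, C - d) = max(0, 20 - 22)
= max(0, -2)
= 0


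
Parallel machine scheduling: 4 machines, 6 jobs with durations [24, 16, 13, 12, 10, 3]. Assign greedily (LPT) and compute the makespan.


Jobs (LPT sorted): [24, 16, 13, 12, 10, 3]
Machines: 4
  J=24 → Machine 1 (load: 0+24=24)
  J=16 → Machine 2 (load: 0+16=16)
  J=13 → Machine 3 (load: 0+13=13)
  J=12 → Machine 4 (load: 0+12=12)
  J=10 → Machine 4 (load: 12+10=22)
  J=3 → Machine 3 (load: 13+3=16)
Machine loads: [24, 16, 16, 22]
Makespan = max = 24 time units


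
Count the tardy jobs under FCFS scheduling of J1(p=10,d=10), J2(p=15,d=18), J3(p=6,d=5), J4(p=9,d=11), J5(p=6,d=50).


Completion vs due date:
  J1: C=10, d=10 → on time
  J2: C=25, d=18 → TARDY
  J3: C=31, d=5 → TARDY
  J4: C=40, d=11 → TARDY
  J5: C=46, d=50 → on time
Tardy jobs: J2, J3, J4
Count = 3


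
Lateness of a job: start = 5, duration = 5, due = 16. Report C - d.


Completion = 5 + 5 = 10
Lateness = C - d = 10 - 16
= -6


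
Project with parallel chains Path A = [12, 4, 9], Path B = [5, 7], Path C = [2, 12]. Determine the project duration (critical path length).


Path A: 12 + 4 + 9 = 25
Path B: 5 + 7 = 12
Path C: 2 + 12 = 14
Critical path = longest = max(25, 12, 14)
= 25 (Path A)


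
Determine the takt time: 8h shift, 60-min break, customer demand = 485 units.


Available = 8×60 - 60 = 420 min
Takt time = 420 / 485
= 0.87 min/unit


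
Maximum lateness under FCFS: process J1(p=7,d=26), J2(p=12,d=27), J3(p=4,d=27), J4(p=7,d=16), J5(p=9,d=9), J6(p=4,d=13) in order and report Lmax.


Lateness per job (L = C - d):
  J1: C=7, d=26, L=-19
  J2: C=19, d=27, L=-8
  J3: C=23, d=27, L=-4
  J4: C=30, d=16, L=14
  J5: C=39, d=9, L=30
  J6: C=43, d=13, L=30
Lmax = max(-19, -8, -4, 14, 30, 30)
= 30


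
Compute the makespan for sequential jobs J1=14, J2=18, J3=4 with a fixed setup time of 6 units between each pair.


Makespan = Σ processing + (n-1) × setup
= (14 + 18 + 4) + (3-1)×6
= 36 + 12
= 48 time units


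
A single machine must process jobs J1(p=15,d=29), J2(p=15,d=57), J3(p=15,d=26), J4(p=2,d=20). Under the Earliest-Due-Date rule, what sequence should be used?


EDD: sort by earliest due date
  J4: d=20, p=2
  J3: d=26, p=15
  J1: d=29, p=15
  J2: d=57, p=15
Order: J4 → J3 → J1 → J2


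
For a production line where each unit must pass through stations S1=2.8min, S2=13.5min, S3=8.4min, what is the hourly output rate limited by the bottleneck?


Bottleneck = longest station time
Station times: [2.8, 13.5, 8.4]
Max = 13.5 min
Rate = 60 / 13.5
= 4.44 units/hour (bottleneck: 13.5min)


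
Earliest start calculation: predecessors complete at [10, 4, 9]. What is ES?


ES = max of all predecessor completion times
Predecessors: [10, 4, 9]
ES = max(10, 4, 9)
= 10


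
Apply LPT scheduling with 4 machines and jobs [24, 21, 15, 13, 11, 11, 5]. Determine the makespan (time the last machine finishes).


Jobs (LPT sorted): [24, 21, 15, 13, 11, 11, 5]
Machines: 4
  J=24 → Machine 1 (load: 0+24=24)
  J=21 → Machine 2 (load: 0+21=21)
  J=15 → Machine 3 (load: 0+15=15)
  J=13 → Machine 4 (load: 0+13=13)
  J=11 → Machine 4 (load: 13+11=24)
  J=11 → Machine 3 (load: 15+11=26)
  J=5 → Machine 2 (load: 21+5=26)
Machine loads: [24, 26, 26, 24]
Makespan = max = 26 time units


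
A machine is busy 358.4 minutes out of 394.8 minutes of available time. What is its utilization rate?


Utilization = busy / total × 100
= 358.4 / 394.8 × 100
= 90.8%


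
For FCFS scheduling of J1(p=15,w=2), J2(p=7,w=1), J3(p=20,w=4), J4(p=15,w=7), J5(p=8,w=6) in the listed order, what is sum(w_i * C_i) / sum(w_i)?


Completion times:
  J1: C=15, w×C=2×15=30
  J2: C=22, w×C=1×22=22
  J3: C=42, w×C=4×42=168
  J4: C=57, w×C=7×57=399
  J5: C=65, w×C=6×65=390
Sum w×C = 1009
Sum w = 20
Weighted avg = 1009/20
= 50.45


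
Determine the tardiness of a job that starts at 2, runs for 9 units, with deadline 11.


Completion = start + processing = 2 + 9 = 11
Tardiness = max(0, C - d) = max(0, 11 - 11)
= max(0, 0)
= 0


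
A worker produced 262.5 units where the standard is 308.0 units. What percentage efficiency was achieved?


Efficiency = (actual / standard) × 100
= (262.5 / 308.0) × 100
= 85.2%


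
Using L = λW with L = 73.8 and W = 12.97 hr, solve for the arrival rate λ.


Little's law: L = λW → λ = L / W
= 73.8 / 12.97
= 5.69 per hour


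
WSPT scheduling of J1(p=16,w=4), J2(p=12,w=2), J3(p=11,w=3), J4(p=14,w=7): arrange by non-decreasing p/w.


WSPT (Smith's rule): sort by p/w ascending
  J4: p/w = 14/7 = 2.000
  J3: p/w = 11/3 = 3.667
  J1: p/w = 16/4 = 4.000
  J2: p/w = 12/2 = 6.000
Order: J4 → J3 → J1 → J2


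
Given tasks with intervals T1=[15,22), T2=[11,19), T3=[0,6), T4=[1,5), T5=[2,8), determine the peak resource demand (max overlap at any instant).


Check each time point for overlaps:
  t=2: 3 tasks active (T3, T4, T5)
Max concurrent = 3


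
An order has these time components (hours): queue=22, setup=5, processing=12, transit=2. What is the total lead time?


Lead time = queue + setup + processing + transit
= 22 + 5 + 12 + 2
= 41 hours


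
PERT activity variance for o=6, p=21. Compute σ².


σ² = ((p - o) / 6)² = (p - o)² / 36
= (21 - 6)² / 36
= 15² / 36
= 225 / 36
= 6.2500


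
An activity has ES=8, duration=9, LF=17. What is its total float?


EF = ES + duration = 8 + 9 = 17
LS = LF - duration = 17 - 9 = 8
Total Float = LF - EF = 17 - 17
(or LS - ES = 8 - 8)
= 0


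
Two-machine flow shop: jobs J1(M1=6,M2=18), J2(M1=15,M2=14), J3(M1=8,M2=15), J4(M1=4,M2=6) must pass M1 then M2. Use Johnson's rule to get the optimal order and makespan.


Johnson's rule:
Group 1 (M1≤M2, sort by M1): ['J4', 'J1', 'J3']
Group 2 (M1>M2, sort desc M2): ['J2']
Sequence: J4 → J1 → J3 → J2
Makespan calculation:
  J4: M1 done=4, M2 done=10
  J1: M1 done=10, M2 done=28
  J3: M1 done=18, M2 done=43
  J2: M1 done=33, M2 done=57
= Sequence: J4 → J1 → J3 → J2, Makespan: 57


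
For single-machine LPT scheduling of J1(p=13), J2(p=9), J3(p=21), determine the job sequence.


LPT: sort by longest processing time first
  J3: p=21
  J1: p=13
  J2: p=9
Order: J3 → J1 → J2


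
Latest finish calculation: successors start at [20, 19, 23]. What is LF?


LF = min of all successor start times
Successors start at: [20, 19, 23]
LF = min(20, 19, 23)
= 19


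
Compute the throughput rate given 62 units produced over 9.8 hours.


Throughput = units / time
= 62 / 9.8
= 6.3 units/hour


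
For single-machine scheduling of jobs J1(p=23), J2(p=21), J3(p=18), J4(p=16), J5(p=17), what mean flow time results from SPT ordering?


SPT order: J4 → J5 → J3 → J2 → J1
Completion times:
  J4: C=16
  J5: C=33
  J3: C=51
  J2: C=72
  J1: C=95
Sum = 267, n = 5
Mean flow = 267/5
= 53.40


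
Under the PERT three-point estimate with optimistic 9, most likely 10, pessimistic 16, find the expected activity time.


te = (o + 4m + p) / 6
= (9 + 4×10 + 16) / 6
= (9 + 40 + 16) / 6
= 65 / 6
= 10.83


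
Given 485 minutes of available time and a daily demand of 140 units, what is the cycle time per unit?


Cycle time = available time / demand
= 485 / 140
= 3.46 min/unit


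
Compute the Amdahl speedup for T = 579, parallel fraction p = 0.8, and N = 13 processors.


Amdahl's law: T_p = T × ((1-p) + p/N)
= 579 × ((1-0.8) + 0.8/13)
= 579 × (0.20 + 0.0615)
= 579 × 0.2615
= 151.43
Speedup = 579/151.43
= 3.82×


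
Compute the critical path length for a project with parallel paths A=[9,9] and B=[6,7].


Path A: 9 + 9 = 18
Path B: 6 + 7 = 13
Critical path = longest = max(18, 13)
= 18 (Path A)


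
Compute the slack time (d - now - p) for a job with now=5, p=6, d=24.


Slack = due - current_time - processing
= 24 - 5 - 6
= 13


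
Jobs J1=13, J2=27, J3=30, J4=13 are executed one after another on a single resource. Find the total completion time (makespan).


Sequential makespan: sum all processing times
= 13 + 27 + 30 + 13
= 83 time units


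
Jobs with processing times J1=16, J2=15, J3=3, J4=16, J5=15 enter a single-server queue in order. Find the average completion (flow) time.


Completion times:
  J1: completes at 16
  J2: completes at 31
  J3: completes at 34
  J4: completes at 50
  J5: completes at 65
Sum = 196
Average = 196/5
= 39.20


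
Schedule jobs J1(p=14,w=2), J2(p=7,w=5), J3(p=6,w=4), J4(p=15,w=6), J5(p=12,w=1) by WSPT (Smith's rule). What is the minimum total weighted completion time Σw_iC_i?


WSPT order (by p/w): J2 → J3 → J4 → J1 → J5
  J2: C=7, w·C=5×7=35
  J3: C=13, w·C=4×13=52
  J4: C=28, w·C=6×28=168
  J1: C=42, w·C=2×42=84
  J5: C=54, w·C=1×54=54
Σ w·C = 393
= 393


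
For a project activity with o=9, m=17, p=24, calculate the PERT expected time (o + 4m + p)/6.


te = (o + 4m + p) / 6
= (9 + 4×17 + 24) / 6
= (9 + 68 + 24) / 6
= 101 / 6
= 16.83


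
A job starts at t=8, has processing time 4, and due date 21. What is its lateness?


Completion = 8 + 4 = 12
Lateness = C - d = 12 - 21
= -9


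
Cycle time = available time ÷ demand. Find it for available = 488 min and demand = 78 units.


Cycle time = available time / demand
= 488 / 78
= 6.26 min/unit


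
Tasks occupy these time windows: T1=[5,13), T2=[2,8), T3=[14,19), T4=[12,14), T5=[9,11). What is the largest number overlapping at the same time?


Check each time point for overlaps:
  t=5: 2 tasks active (T1, T2)
Max concurrent = 2


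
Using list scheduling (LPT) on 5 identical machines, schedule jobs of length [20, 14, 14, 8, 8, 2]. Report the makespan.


Jobs (LPT sorted): [20, 14, 14, 8, 8, 2]
Machines: 5
  J=20 → Machine 1 (load: 0+20=20)
  J=14 → Machine 2 (load: 0+14=14)
  J=14 → Machine 3 (load: 0+14=14)
  J=8 → Machine 4 (load: 0+8=8)
  J=8 → Machine 5 (load: 0+8=8)
  J=2 → Machine 4 (load: 8+2=10)
Machine loads: [20, 14, 14, 10, 8]
Makespan = max = 20 time units


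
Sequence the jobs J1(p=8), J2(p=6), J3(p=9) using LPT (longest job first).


LPT: sort by longest processing time first
  J3: p=9
  J1: p=8
  J2: p=6
Order: J3 → J1 → J2


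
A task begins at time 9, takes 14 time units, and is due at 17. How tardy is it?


Completion = start + processing = 9 + 14 = 23
Tardiness = max(0, C - d) = max(0, 23 - 17)
= max(0, 6)
= 6


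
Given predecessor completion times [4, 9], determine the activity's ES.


ES = max of all predecessor completion times
Predecessors: [4, 9]
ES = max(4, 9)
= 9


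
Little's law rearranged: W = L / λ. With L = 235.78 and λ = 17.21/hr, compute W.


Little's law: L = λW → W = L / λ
= 235.78 / 17.21
= 13.70 hours


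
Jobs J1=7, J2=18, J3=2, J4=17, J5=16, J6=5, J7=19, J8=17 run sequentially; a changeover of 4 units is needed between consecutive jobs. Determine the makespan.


Makespan = Σ processing + (n-1) × setup
= (7 + 18 + 2 + 17 + 16 + 5 + 19 + 17) + (8-1)×4
= 101 + 28
= 129 time units


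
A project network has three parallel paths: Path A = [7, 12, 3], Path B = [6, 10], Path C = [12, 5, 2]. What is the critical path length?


Path A: 7 + 12 + 3 = 22
Path B: 6 + 10 = 16
Path C: 12 + 5 + 2 = 19
Critical path = longest = max(22, 16, 19)
= 22 (Path A)


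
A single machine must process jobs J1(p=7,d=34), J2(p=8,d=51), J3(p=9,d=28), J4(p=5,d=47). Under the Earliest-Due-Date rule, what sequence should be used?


EDD: sort by earliest due date
  J3: d=28, p=9
  J1: d=34, p=7
  J4: d=47, p=5
  J2: d=51, p=8
Order: J3 → J1 → J4 → J2


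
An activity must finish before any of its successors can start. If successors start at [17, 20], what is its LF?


LF = min of all successor start times
Successors start at: [17, 20]
LF = min(17, 20)
= 17


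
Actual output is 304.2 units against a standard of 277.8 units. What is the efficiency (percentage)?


Efficiency = (actual / standard) × 100
= (304.2 / 277.8) × 100
= 109.5%


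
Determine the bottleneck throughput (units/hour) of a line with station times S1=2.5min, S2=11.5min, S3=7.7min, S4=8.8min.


Bottleneck = longest station time
Station times: [2.5, 11.5, 7.7, 8.8]
Max = 11.5 min
Rate = 60 / 11.5
= 5.22 units/hour (bottleneck: 11.5min)


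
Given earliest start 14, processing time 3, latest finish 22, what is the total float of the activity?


EF = ES + duration = 14 + 3 = 17
LS = LF - duration = 22 - 3 = 19
Total Float = LF - EF = 22 - 17
(or LS - ES = 19 - 14)
= 5


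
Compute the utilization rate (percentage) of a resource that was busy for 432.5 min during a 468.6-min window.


Utilization = busy / total × 100
= 432.5 / 468.6 × 100
= 92.3%


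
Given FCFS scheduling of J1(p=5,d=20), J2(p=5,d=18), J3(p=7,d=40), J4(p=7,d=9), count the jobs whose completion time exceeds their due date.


Completion vs due date:
  J1: C=5, d=20 → on time
  J2: C=10, d=18 → on time
  J3: C=17, d=40 → on time
  J4: C=24, d=9 → TARDY
Tardy jobs: J4
Count = 1


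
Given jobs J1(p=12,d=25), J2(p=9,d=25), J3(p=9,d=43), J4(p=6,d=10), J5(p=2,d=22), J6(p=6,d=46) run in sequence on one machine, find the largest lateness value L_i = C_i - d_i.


Lateness per job (L = C - d):
  J1: C=12, d=25, L=-13
  J2: C=21, d=25, L=-4
  J3: C=30, d=43, L=-13
  J4: C=36, d=10, L=26
  J5: C=38, d=22, L=16
  J6: C=44, d=46, L=-2
Lmax = max(-13, -4, -13, 26, 16, -2)
= 26


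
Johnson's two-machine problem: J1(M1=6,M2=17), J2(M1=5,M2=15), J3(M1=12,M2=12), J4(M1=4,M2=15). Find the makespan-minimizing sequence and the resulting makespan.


Johnson's rule:
Group 1 (M1≤M2, sort by M1): ['J4', 'J2', 'J1', 'J3']
Group 2 (M1>M2, sort desc M2): []
Sequence: J4 → J2 → J1 → J3
Makespan calculation:
  J4: M1 done=4, M2 done=19
  J2: M1 done=9, M2 done=34
  J1: M1 done=15, M2 done=51
  J3: M1 done=27, M2 done=63
= Sequence: J4 → J2 → J1 → J3, Makespan: 63


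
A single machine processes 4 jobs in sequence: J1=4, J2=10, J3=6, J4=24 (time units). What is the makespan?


Sequential makespan: sum all processing times
= 4 + 10 + 6 + 24
= 44 time units


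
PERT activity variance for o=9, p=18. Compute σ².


σ² = ((p - o) / 6)² = (p - o)² / 36
= (18 - 9)² / 36
= 9² / 36
= 81 / 36
= 2.2500


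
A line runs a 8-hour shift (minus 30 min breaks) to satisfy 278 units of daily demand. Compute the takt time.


Available = 8×60 - 30 = 450 min
Takt time = 450 / 278
= 1.62 min/unit


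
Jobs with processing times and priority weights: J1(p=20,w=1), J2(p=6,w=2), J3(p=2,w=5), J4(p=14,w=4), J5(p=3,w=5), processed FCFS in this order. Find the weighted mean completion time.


Completion times:
  J1: C=20, w×C=1×20=20
  J2: C=26, w×C=2×26=52
  J3: C=28, w×C=5×28=140
  J4: C=42, w×C=4×42=168
  J5: C=45, w×C=5×45=225
Sum w×C = 605
Sum w = 17
Weighted avg = 605/17
= 35.59


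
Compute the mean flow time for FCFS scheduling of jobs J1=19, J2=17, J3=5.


Completion times:
  J1: completes at 19
  J2: completes at 36
  J3: completes at 41
Sum = 96
Average = 96/3
= 32.00


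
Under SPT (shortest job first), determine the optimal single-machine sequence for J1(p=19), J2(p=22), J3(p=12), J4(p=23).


SPT: sort by shortest processing time
  J3: p=12
  J1: p=19
  J2: p=22
  J4: p=23
Order: J3 → J1 → J2 → J4
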